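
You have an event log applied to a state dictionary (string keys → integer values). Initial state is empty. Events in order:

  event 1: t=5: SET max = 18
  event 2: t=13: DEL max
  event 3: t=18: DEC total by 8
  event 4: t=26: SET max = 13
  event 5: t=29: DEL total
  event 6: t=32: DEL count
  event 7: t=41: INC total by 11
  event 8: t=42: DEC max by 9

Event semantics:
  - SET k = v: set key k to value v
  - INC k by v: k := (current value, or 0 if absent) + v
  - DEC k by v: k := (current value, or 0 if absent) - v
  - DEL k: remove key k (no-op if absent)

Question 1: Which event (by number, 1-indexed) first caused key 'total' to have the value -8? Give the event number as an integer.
Answer: 3

Derivation:
Looking for first event where total becomes -8:
  event 3: total (absent) -> -8  <-- first match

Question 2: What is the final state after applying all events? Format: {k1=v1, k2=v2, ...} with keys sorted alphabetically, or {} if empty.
  after event 1 (t=5: SET max = 18): {max=18}
  after event 2 (t=13: DEL max): {}
  after event 3 (t=18: DEC total by 8): {total=-8}
  after event 4 (t=26: SET max = 13): {max=13, total=-8}
  after event 5 (t=29: DEL total): {max=13}
  after event 6 (t=32: DEL count): {max=13}
  after event 7 (t=41: INC total by 11): {max=13, total=11}
  after event 8 (t=42: DEC max by 9): {max=4, total=11}

Answer: {max=4, total=11}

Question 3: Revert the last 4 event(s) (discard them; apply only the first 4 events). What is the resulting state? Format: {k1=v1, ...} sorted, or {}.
Keep first 4 events (discard last 4):
  after event 1 (t=5: SET max = 18): {max=18}
  after event 2 (t=13: DEL max): {}
  after event 3 (t=18: DEC total by 8): {total=-8}
  after event 4 (t=26: SET max = 13): {max=13, total=-8}

Answer: {max=13, total=-8}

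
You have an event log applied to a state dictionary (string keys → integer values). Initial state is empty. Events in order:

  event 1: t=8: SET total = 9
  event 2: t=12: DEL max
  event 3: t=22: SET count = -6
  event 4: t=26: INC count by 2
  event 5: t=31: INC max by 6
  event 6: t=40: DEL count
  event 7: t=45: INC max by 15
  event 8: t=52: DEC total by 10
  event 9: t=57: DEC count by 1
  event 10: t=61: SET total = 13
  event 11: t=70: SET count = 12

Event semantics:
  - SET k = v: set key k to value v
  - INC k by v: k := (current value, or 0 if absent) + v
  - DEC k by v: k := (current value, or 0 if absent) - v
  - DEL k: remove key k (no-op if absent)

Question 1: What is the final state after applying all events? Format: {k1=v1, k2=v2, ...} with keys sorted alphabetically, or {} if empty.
  after event 1 (t=8: SET total = 9): {total=9}
  after event 2 (t=12: DEL max): {total=9}
  after event 3 (t=22: SET count = -6): {count=-6, total=9}
  after event 4 (t=26: INC count by 2): {count=-4, total=9}
  after event 5 (t=31: INC max by 6): {count=-4, max=6, total=9}
  after event 6 (t=40: DEL count): {max=6, total=9}
  after event 7 (t=45: INC max by 15): {max=21, total=9}
  after event 8 (t=52: DEC total by 10): {max=21, total=-1}
  after event 9 (t=57: DEC count by 1): {count=-1, max=21, total=-1}
  after event 10 (t=61: SET total = 13): {count=-1, max=21, total=13}
  after event 11 (t=70: SET count = 12): {count=12, max=21, total=13}

Answer: {count=12, max=21, total=13}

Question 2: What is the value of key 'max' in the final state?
Answer: 21

Derivation:
Track key 'max' through all 11 events:
  event 1 (t=8: SET total = 9): max unchanged
  event 2 (t=12: DEL max): max (absent) -> (absent)
  event 3 (t=22: SET count = -6): max unchanged
  event 4 (t=26: INC count by 2): max unchanged
  event 5 (t=31: INC max by 6): max (absent) -> 6
  event 6 (t=40: DEL count): max unchanged
  event 7 (t=45: INC max by 15): max 6 -> 21
  event 8 (t=52: DEC total by 10): max unchanged
  event 9 (t=57: DEC count by 1): max unchanged
  event 10 (t=61: SET total = 13): max unchanged
  event 11 (t=70: SET count = 12): max unchanged
Final: max = 21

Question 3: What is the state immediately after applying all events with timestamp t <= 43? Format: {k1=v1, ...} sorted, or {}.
Answer: {max=6, total=9}

Derivation:
Apply events with t <= 43 (6 events):
  after event 1 (t=8: SET total = 9): {total=9}
  after event 2 (t=12: DEL max): {total=9}
  after event 3 (t=22: SET count = -6): {count=-6, total=9}
  after event 4 (t=26: INC count by 2): {count=-4, total=9}
  after event 5 (t=31: INC max by 6): {count=-4, max=6, total=9}
  after event 6 (t=40: DEL count): {max=6, total=9}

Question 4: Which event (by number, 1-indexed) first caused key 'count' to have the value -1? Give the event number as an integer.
Answer: 9

Derivation:
Looking for first event where count becomes -1:
  event 3: count = -6
  event 4: count = -4
  event 5: count = -4
  event 6: count = (absent)
  event 9: count (absent) -> -1  <-- first match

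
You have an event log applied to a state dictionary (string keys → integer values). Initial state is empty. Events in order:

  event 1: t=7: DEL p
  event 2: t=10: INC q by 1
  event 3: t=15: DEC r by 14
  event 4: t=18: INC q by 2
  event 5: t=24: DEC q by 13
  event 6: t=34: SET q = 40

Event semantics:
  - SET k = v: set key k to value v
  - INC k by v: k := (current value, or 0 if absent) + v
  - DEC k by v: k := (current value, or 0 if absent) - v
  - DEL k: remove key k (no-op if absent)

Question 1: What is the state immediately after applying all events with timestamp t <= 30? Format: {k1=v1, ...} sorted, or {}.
Answer: {q=-10, r=-14}

Derivation:
Apply events with t <= 30 (5 events):
  after event 1 (t=7: DEL p): {}
  after event 2 (t=10: INC q by 1): {q=1}
  after event 3 (t=15: DEC r by 14): {q=1, r=-14}
  after event 4 (t=18: INC q by 2): {q=3, r=-14}
  after event 5 (t=24: DEC q by 13): {q=-10, r=-14}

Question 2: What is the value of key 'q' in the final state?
Track key 'q' through all 6 events:
  event 1 (t=7: DEL p): q unchanged
  event 2 (t=10: INC q by 1): q (absent) -> 1
  event 3 (t=15: DEC r by 14): q unchanged
  event 4 (t=18: INC q by 2): q 1 -> 3
  event 5 (t=24: DEC q by 13): q 3 -> -10
  event 6 (t=34: SET q = 40): q -10 -> 40
Final: q = 40

Answer: 40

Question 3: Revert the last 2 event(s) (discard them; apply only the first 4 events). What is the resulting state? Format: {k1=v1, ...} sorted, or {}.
Answer: {q=3, r=-14}

Derivation:
Keep first 4 events (discard last 2):
  after event 1 (t=7: DEL p): {}
  after event 2 (t=10: INC q by 1): {q=1}
  after event 3 (t=15: DEC r by 14): {q=1, r=-14}
  after event 4 (t=18: INC q by 2): {q=3, r=-14}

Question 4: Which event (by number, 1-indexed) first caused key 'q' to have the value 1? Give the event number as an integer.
Answer: 2

Derivation:
Looking for first event where q becomes 1:
  event 2: q (absent) -> 1  <-- first match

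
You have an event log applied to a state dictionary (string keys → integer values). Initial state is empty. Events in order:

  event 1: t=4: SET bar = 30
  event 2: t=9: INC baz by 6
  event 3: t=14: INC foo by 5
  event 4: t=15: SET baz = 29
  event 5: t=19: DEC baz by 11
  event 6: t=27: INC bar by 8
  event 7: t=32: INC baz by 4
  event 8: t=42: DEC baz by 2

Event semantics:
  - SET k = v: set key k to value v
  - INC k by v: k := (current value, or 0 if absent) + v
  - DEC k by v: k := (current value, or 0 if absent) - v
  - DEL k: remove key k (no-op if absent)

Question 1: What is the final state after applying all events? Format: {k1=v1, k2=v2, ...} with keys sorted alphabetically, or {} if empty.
  after event 1 (t=4: SET bar = 30): {bar=30}
  after event 2 (t=9: INC baz by 6): {bar=30, baz=6}
  after event 3 (t=14: INC foo by 5): {bar=30, baz=6, foo=5}
  after event 4 (t=15: SET baz = 29): {bar=30, baz=29, foo=5}
  after event 5 (t=19: DEC baz by 11): {bar=30, baz=18, foo=5}
  after event 6 (t=27: INC bar by 8): {bar=38, baz=18, foo=5}
  after event 7 (t=32: INC baz by 4): {bar=38, baz=22, foo=5}
  after event 8 (t=42: DEC baz by 2): {bar=38, baz=20, foo=5}

Answer: {bar=38, baz=20, foo=5}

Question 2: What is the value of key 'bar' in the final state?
Track key 'bar' through all 8 events:
  event 1 (t=4: SET bar = 30): bar (absent) -> 30
  event 2 (t=9: INC baz by 6): bar unchanged
  event 3 (t=14: INC foo by 5): bar unchanged
  event 4 (t=15: SET baz = 29): bar unchanged
  event 5 (t=19: DEC baz by 11): bar unchanged
  event 6 (t=27: INC bar by 8): bar 30 -> 38
  event 7 (t=32: INC baz by 4): bar unchanged
  event 8 (t=42: DEC baz by 2): bar unchanged
Final: bar = 38

Answer: 38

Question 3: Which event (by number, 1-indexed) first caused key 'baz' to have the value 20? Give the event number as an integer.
Looking for first event where baz becomes 20:
  event 2: baz = 6
  event 3: baz = 6
  event 4: baz = 29
  event 5: baz = 18
  event 6: baz = 18
  event 7: baz = 22
  event 8: baz 22 -> 20  <-- first match

Answer: 8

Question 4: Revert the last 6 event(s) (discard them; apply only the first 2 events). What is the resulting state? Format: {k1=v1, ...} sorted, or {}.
Keep first 2 events (discard last 6):
  after event 1 (t=4: SET bar = 30): {bar=30}
  after event 2 (t=9: INC baz by 6): {bar=30, baz=6}

Answer: {bar=30, baz=6}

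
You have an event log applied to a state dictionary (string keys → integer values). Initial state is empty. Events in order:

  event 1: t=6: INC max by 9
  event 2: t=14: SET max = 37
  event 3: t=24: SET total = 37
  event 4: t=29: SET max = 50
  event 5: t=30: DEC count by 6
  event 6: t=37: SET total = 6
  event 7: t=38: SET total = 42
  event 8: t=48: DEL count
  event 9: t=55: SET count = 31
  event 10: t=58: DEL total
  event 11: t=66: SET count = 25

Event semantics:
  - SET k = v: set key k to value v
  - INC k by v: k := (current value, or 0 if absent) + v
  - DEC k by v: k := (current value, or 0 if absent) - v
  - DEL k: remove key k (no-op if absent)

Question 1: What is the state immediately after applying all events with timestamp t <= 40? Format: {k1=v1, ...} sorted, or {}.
Answer: {count=-6, max=50, total=42}

Derivation:
Apply events with t <= 40 (7 events):
  after event 1 (t=6: INC max by 9): {max=9}
  after event 2 (t=14: SET max = 37): {max=37}
  after event 3 (t=24: SET total = 37): {max=37, total=37}
  after event 4 (t=29: SET max = 50): {max=50, total=37}
  after event 5 (t=30: DEC count by 6): {count=-6, max=50, total=37}
  after event 6 (t=37: SET total = 6): {count=-6, max=50, total=6}
  after event 7 (t=38: SET total = 42): {count=-6, max=50, total=42}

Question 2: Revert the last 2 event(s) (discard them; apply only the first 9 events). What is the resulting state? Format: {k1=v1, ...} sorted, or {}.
Answer: {count=31, max=50, total=42}

Derivation:
Keep first 9 events (discard last 2):
  after event 1 (t=6: INC max by 9): {max=9}
  after event 2 (t=14: SET max = 37): {max=37}
  after event 3 (t=24: SET total = 37): {max=37, total=37}
  after event 4 (t=29: SET max = 50): {max=50, total=37}
  after event 5 (t=30: DEC count by 6): {count=-6, max=50, total=37}
  after event 6 (t=37: SET total = 6): {count=-6, max=50, total=6}
  after event 7 (t=38: SET total = 42): {count=-6, max=50, total=42}
  after event 8 (t=48: DEL count): {max=50, total=42}
  after event 9 (t=55: SET count = 31): {count=31, max=50, total=42}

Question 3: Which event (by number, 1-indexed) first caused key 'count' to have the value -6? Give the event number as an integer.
Answer: 5

Derivation:
Looking for first event where count becomes -6:
  event 5: count (absent) -> -6  <-- first match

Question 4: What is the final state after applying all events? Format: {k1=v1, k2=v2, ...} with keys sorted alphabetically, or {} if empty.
  after event 1 (t=6: INC max by 9): {max=9}
  after event 2 (t=14: SET max = 37): {max=37}
  after event 3 (t=24: SET total = 37): {max=37, total=37}
  after event 4 (t=29: SET max = 50): {max=50, total=37}
  after event 5 (t=30: DEC count by 6): {count=-6, max=50, total=37}
  after event 6 (t=37: SET total = 6): {count=-6, max=50, total=6}
  after event 7 (t=38: SET total = 42): {count=-6, max=50, total=42}
  after event 8 (t=48: DEL count): {max=50, total=42}
  after event 9 (t=55: SET count = 31): {count=31, max=50, total=42}
  after event 10 (t=58: DEL total): {count=31, max=50}
  after event 11 (t=66: SET count = 25): {count=25, max=50}

Answer: {count=25, max=50}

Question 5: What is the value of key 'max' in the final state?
Track key 'max' through all 11 events:
  event 1 (t=6: INC max by 9): max (absent) -> 9
  event 2 (t=14: SET max = 37): max 9 -> 37
  event 3 (t=24: SET total = 37): max unchanged
  event 4 (t=29: SET max = 50): max 37 -> 50
  event 5 (t=30: DEC count by 6): max unchanged
  event 6 (t=37: SET total = 6): max unchanged
  event 7 (t=38: SET total = 42): max unchanged
  event 8 (t=48: DEL count): max unchanged
  event 9 (t=55: SET count = 31): max unchanged
  event 10 (t=58: DEL total): max unchanged
  event 11 (t=66: SET count = 25): max unchanged
Final: max = 50

Answer: 50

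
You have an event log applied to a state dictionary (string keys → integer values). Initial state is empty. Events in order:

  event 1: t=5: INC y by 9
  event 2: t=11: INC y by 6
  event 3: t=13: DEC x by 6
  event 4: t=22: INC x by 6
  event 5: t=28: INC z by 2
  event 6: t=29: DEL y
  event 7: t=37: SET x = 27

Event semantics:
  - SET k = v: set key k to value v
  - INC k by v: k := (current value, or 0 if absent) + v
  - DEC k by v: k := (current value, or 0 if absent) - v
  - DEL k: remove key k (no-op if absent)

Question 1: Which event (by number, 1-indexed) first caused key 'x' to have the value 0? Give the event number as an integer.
Answer: 4

Derivation:
Looking for first event where x becomes 0:
  event 3: x = -6
  event 4: x -6 -> 0  <-- first match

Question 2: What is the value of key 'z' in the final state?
Answer: 2

Derivation:
Track key 'z' through all 7 events:
  event 1 (t=5: INC y by 9): z unchanged
  event 2 (t=11: INC y by 6): z unchanged
  event 3 (t=13: DEC x by 6): z unchanged
  event 4 (t=22: INC x by 6): z unchanged
  event 5 (t=28: INC z by 2): z (absent) -> 2
  event 6 (t=29: DEL y): z unchanged
  event 7 (t=37: SET x = 27): z unchanged
Final: z = 2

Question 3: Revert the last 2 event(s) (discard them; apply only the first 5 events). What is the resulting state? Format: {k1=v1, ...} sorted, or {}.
Answer: {x=0, y=15, z=2}

Derivation:
Keep first 5 events (discard last 2):
  after event 1 (t=5: INC y by 9): {y=9}
  after event 2 (t=11: INC y by 6): {y=15}
  after event 3 (t=13: DEC x by 6): {x=-6, y=15}
  after event 4 (t=22: INC x by 6): {x=0, y=15}
  after event 5 (t=28: INC z by 2): {x=0, y=15, z=2}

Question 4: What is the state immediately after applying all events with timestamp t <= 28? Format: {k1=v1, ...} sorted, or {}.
Answer: {x=0, y=15, z=2}

Derivation:
Apply events with t <= 28 (5 events):
  after event 1 (t=5: INC y by 9): {y=9}
  after event 2 (t=11: INC y by 6): {y=15}
  after event 3 (t=13: DEC x by 6): {x=-6, y=15}
  after event 4 (t=22: INC x by 6): {x=0, y=15}
  after event 5 (t=28: INC z by 2): {x=0, y=15, z=2}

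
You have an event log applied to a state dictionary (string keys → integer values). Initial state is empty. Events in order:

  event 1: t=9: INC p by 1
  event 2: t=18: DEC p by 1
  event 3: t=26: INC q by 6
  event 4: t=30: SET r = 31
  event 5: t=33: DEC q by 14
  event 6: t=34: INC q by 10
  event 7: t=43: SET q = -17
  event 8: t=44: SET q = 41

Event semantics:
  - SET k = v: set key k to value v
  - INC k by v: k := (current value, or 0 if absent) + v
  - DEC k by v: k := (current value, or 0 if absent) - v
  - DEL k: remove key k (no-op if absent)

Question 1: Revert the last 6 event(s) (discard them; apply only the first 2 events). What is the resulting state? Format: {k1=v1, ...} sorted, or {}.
Answer: {p=0}

Derivation:
Keep first 2 events (discard last 6):
  after event 1 (t=9: INC p by 1): {p=1}
  after event 2 (t=18: DEC p by 1): {p=0}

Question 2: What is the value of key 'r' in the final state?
Track key 'r' through all 8 events:
  event 1 (t=9: INC p by 1): r unchanged
  event 2 (t=18: DEC p by 1): r unchanged
  event 3 (t=26: INC q by 6): r unchanged
  event 4 (t=30: SET r = 31): r (absent) -> 31
  event 5 (t=33: DEC q by 14): r unchanged
  event 6 (t=34: INC q by 10): r unchanged
  event 7 (t=43: SET q = -17): r unchanged
  event 8 (t=44: SET q = 41): r unchanged
Final: r = 31

Answer: 31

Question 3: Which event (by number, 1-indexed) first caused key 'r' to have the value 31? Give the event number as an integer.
Looking for first event where r becomes 31:
  event 4: r (absent) -> 31  <-- first match

Answer: 4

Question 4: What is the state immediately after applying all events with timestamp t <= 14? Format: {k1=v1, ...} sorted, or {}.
Answer: {p=1}

Derivation:
Apply events with t <= 14 (1 events):
  after event 1 (t=9: INC p by 1): {p=1}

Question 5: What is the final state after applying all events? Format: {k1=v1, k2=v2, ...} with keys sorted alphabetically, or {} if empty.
Answer: {p=0, q=41, r=31}

Derivation:
  after event 1 (t=9: INC p by 1): {p=1}
  after event 2 (t=18: DEC p by 1): {p=0}
  after event 3 (t=26: INC q by 6): {p=0, q=6}
  after event 4 (t=30: SET r = 31): {p=0, q=6, r=31}
  after event 5 (t=33: DEC q by 14): {p=0, q=-8, r=31}
  after event 6 (t=34: INC q by 10): {p=0, q=2, r=31}
  after event 7 (t=43: SET q = -17): {p=0, q=-17, r=31}
  after event 8 (t=44: SET q = 41): {p=0, q=41, r=31}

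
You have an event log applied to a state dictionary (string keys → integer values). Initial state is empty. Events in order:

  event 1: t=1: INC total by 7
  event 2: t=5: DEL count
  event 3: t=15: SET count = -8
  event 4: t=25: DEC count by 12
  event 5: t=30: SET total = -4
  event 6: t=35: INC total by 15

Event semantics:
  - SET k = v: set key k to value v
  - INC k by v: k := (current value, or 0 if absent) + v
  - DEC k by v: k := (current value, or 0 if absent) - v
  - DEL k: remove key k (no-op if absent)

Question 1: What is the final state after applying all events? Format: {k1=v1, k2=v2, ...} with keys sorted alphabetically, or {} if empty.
  after event 1 (t=1: INC total by 7): {total=7}
  after event 2 (t=5: DEL count): {total=7}
  after event 3 (t=15: SET count = -8): {count=-8, total=7}
  after event 4 (t=25: DEC count by 12): {count=-20, total=7}
  after event 5 (t=30: SET total = -4): {count=-20, total=-4}
  after event 6 (t=35: INC total by 15): {count=-20, total=11}

Answer: {count=-20, total=11}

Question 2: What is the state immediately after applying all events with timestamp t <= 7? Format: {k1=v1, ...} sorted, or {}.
Answer: {total=7}

Derivation:
Apply events with t <= 7 (2 events):
  after event 1 (t=1: INC total by 7): {total=7}
  after event 2 (t=5: DEL count): {total=7}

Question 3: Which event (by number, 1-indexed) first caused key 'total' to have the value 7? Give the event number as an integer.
Looking for first event where total becomes 7:
  event 1: total (absent) -> 7  <-- first match

Answer: 1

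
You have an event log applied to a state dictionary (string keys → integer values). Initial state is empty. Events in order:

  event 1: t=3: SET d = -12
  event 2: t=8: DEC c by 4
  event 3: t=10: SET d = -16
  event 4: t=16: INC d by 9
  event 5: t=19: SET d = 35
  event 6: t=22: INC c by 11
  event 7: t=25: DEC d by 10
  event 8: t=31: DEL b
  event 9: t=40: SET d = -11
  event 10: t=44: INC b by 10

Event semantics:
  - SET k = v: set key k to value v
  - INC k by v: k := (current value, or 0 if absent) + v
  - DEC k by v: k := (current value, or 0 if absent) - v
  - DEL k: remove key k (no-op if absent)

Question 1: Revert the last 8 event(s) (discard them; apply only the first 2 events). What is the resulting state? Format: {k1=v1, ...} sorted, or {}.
Answer: {c=-4, d=-12}

Derivation:
Keep first 2 events (discard last 8):
  after event 1 (t=3: SET d = -12): {d=-12}
  after event 2 (t=8: DEC c by 4): {c=-4, d=-12}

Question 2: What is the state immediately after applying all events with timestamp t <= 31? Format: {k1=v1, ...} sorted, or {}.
Answer: {c=7, d=25}

Derivation:
Apply events with t <= 31 (8 events):
  after event 1 (t=3: SET d = -12): {d=-12}
  after event 2 (t=8: DEC c by 4): {c=-4, d=-12}
  after event 3 (t=10: SET d = -16): {c=-4, d=-16}
  after event 4 (t=16: INC d by 9): {c=-4, d=-7}
  after event 5 (t=19: SET d = 35): {c=-4, d=35}
  after event 6 (t=22: INC c by 11): {c=7, d=35}
  after event 7 (t=25: DEC d by 10): {c=7, d=25}
  after event 8 (t=31: DEL b): {c=7, d=25}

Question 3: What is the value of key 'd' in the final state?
Track key 'd' through all 10 events:
  event 1 (t=3: SET d = -12): d (absent) -> -12
  event 2 (t=8: DEC c by 4): d unchanged
  event 3 (t=10: SET d = -16): d -12 -> -16
  event 4 (t=16: INC d by 9): d -16 -> -7
  event 5 (t=19: SET d = 35): d -7 -> 35
  event 6 (t=22: INC c by 11): d unchanged
  event 7 (t=25: DEC d by 10): d 35 -> 25
  event 8 (t=31: DEL b): d unchanged
  event 9 (t=40: SET d = -11): d 25 -> -11
  event 10 (t=44: INC b by 10): d unchanged
Final: d = -11

Answer: -11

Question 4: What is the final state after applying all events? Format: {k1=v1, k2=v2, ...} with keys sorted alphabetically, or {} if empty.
Answer: {b=10, c=7, d=-11}

Derivation:
  after event 1 (t=3: SET d = -12): {d=-12}
  after event 2 (t=8: DEC c by 4): {c=-4, d=-12}
  after event 3 (t=10: SET d = -16): {c=-4, d=-16}
  after event 4 (t=16: INC d by 9): {c=-4, d=-7}
  after event 5 (t=19: SET d = 35): {c=-4, d=35}
  after event 6 (t=22: INC c by 11): {c=7, d=35}
  after event 7 (t=25: DEC d by 10): {c=7, d=25}
  after event 8 (t=31: DEL b): {c=7, d=25}
  after event 9 (t=40: SET d = -11): {c=7, d=-11}
  after event 10 (t=44: INC b by 10): {b=10, c=7, d=-11}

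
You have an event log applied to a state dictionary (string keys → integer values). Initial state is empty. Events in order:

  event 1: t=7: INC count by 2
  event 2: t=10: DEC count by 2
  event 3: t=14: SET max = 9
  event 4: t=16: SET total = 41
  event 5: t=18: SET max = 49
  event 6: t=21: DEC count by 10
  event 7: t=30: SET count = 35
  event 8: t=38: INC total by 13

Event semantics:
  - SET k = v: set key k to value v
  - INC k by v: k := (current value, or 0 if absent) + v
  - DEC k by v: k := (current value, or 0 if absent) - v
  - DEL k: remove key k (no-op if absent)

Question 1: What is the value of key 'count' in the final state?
Track key 'count' through all 8 events:
  event 1 (t=7: INC count by 2): count (absent) -> 2
  event 2 (t=10: DEC count by 2): count 2 -> 0
  event 3 (t=14: SET max = 9): count unchanged
  event 4 (t=16: SET total = 41): count unchanged
  event 5 (t=18: SET max = 49): count unchanged
  event 6 (t=21: DEC count by 10): count 0 -> -10
  event 7 (t=30: SET count = 35): count -10 -> 35
  event 8 (t=38: INC total by 13): count unchanged
Final: count = 35

Answer: 35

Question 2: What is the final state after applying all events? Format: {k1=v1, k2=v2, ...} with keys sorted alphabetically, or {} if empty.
  after event 1 (t=7: INC count by 2): {count=2}
  after event 2 (t=10: DEC count by 2): {count=0}
  after event 3 (t=14: SET max = 9): {count=0, max=9}
  after event 4 (t=16: SET total = 41): {count=0, max=9, total=41}
  after event 5 (t=18: SET max = 49): {count=0, max=49, total=41}
  after event 6 (t=21: DEC count by 10): {count=-10, max=49, total=41}
  after event 7 (t=30: SET count = 35): {count=35, max=49, total=41}
  after event 8 (t=38: INC total by 13): {count=35, max=49, total=54}

Answer: {count=35, max=49, total=54}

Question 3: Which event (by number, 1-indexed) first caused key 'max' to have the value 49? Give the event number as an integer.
Answer: 5

Derivation:
Looking for first event where max becomes 49:
  event 3: max = 9
  event 4: max = 9
  event 5: max 9 -> 49  <-- first match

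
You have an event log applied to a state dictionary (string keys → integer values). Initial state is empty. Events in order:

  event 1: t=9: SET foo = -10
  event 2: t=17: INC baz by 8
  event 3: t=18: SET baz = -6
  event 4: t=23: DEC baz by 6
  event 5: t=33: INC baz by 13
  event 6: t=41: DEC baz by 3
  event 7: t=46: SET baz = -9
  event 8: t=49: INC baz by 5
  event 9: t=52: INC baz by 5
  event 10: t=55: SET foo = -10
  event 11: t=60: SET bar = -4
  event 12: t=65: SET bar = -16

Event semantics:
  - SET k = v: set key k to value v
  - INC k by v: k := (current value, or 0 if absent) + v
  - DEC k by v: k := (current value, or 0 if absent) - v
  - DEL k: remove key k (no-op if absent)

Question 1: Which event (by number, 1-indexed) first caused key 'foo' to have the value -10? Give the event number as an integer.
Looking for first event where foo becomes -10:
  event 1: foo (absent) -> -10  <-- first match

Answer: 1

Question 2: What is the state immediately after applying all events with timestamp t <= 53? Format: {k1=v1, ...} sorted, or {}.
Apply events with t <= 53 (9 events):
  after event 1 (t=9: SET foo = -10): {foo=-10}
  after event 2 (t=17: INC baz by 8): {baz=8, foo=-10}
  after event 3 (t=18: SET baz = -6): {baz=-6, foo=-10}
  after event 4 (t=23: DEC baz by 6): {baz=-12, foo=-10}
  after event 5 (t=33: INC baz by 13): {baz=1, foo=-10}
  after event 6 (t=41: DEC baz by 3): {baz=-2, foo=-10}
  after event 7 (t=46: SET baz = -9): {baz=-9, foo=-10}
  after event 8 (t=49: INC baz by 5): {baz=-4, foo=-10}
  after event 9 (t=52: INC baz by 5): {baz=1, foo=-10}

Answer: {baz=1, foo=-10}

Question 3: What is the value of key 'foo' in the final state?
Track key 'foo' through all 12 events:
  event 1 (t=9: SET foo = -10): foo (absent) -> -10
  event 2 (t=17: INC baz by 8): foo unchanged
  event 3 (t=18: SET baz = -6): foo unchanged
  event 4 (t=23: DEC baz by 6): foo unchanged
  event 5 (t=33: INC baz by 13): foo unchanged
  event 6 (t=41: DEC baz by 3): foo unchanged
  event 7 (t=46: SET baz = -9): foo unchanged
  event 8 (t=49: INC baz by 5): foo unchanged
  event 9 (t=52: INC baz by 5): foo unchanged
  event 10 (t=55: SET foo = -10): foo -10 -> -10
  event 11 (t=60: SET bar = -4): foo unchanged
  event 12 (t=65: SET bar = -16): foo unchanged
Final: foo = -10

Answer: -10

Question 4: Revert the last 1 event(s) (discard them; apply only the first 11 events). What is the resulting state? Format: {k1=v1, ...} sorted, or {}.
Keep first 11 events (discard last 1):
  after event 1 (t=9: SET foo = -10): {foo=-10}
  after event 2 (t=17: INC baz by 8): {baz=8, foo=-10}
  after event 3 (t=18: SET baz = -6): {baz=-6, foo=-10}
  after event 4 (t=23: DEC baz by 6): {baz=-12, foo=-10}
  after event 5 (t=33: INC baz by 13): {baz=1, foo=-10}
  after event 6 (t=41: DEC baz by 3): {baz=-2, foo=-10}
  after event 7 (t=46: SET baz = -9): {baz=-9, foo=-10}
  after event 8 (t=49: INC baz by 5): {baz=-4, foo=-10}
  after event 9 (t=52: INC baz by 5): {baz=1, foo=-10}
  after event 10 (t=55: SET foo = -10): {baz=1, foo=-10}
  after event 11 (t=60: SET bar = -4): {bar=-4, baz=1, foo=-10}

Answer: {bar=-4, baz=1, foo=-10}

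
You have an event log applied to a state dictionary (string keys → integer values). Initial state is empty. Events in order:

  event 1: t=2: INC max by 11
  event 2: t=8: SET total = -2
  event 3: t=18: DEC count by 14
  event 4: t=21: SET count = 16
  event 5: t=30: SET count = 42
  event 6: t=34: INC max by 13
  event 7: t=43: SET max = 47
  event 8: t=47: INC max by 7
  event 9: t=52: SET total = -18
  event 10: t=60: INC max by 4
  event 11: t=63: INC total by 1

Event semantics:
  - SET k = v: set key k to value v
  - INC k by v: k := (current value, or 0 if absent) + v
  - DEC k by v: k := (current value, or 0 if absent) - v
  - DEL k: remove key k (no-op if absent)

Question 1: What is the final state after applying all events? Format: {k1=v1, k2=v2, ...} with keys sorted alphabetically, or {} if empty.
  after event 1 (t=2: INC max by 11): {max=11}
  after event 2 (t=8: SET total = -2): {max=11, total=-2}
  after event 3 (t=18: DEC count by 14): {count=-14, max=11, total=-2}
  after event 4 (t=21: SET count = 16): {count=16, max=11, total=-2}
  after event 5 (t=30: SET count = 42): {count=42, max=11, total=-2}
  after event 6 (t=34: INC max by 13): {count=42, max=24, total=-2}
  after event 7 (t=43: SET max = 47): {count=42, max=47, total=-2}
  after event 8 (t=47: INC max by 7): {count=42, max=54, total=-2}
  after event 9 (t=52: SET total = -18): {count=42, max=54, total=-18}
  after event 10 (t=60: INC max by 4): {count=42, max=58, total=-18}
  after event 11 (t=63: INC total by 1): {count=42, max=58, total=-17}

Answer: {count=42, max=58, total=-17}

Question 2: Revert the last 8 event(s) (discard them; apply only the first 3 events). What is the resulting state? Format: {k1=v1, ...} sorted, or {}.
Keep first 3 events (discard last 8):
  after event 1 (t=2: INC max by 11): {max=11}
  after event 2 (t=8: SET total = -2): {max=11, total=-2}
  after event 3 (t=18: DEC count by 14): {count=-14, max=11, total=-2}

Answer: {count=-14, max=11, total=-2}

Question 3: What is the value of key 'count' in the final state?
Track key 'count' through all 11 events:
  event 1 (t=2: INC max by 11): count unchanged
  event 2 (t=8: SET total = -2): count unchanged
  event 3 (t=18: DEC count by 14): count (absent) -> -14
  event 4 (t=21: SET count = 16): count -14 -> 16
  event 5 (t=30: SET count = 42): count 16 -> 42
  event 6 (t=34: INC max by 13): count unchanged
  event 7 (t=43: SET max = 47): count unchanged
  event 8 (t=47: INC max by 7): count unchanged
  event 9 (t=52: SET total = -18): count unchanged
  event 10 (t=60: INC max by 4): count unchanged
  event 11 (t=63: INC total by 1): count unchanged
Final: count = 42

Answer: 42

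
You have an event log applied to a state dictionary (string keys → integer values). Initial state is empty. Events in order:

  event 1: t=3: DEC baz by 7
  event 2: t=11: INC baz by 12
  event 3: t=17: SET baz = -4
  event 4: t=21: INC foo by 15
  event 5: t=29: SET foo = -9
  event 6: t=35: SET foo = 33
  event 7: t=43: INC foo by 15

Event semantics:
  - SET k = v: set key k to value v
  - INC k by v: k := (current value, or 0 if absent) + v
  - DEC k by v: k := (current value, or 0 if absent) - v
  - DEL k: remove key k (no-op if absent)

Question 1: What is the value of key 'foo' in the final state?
Track key 'foo' through all 7 events:
  event 1 (t=3: DEC baz by 7): foo unchanged
  event 2 (t=11: INC baz by 12): foo unchanged
  event 3 (t=17: SET baz = -4): foo unchanged
  event 4 (t=21: INC foo by 15): foo (absent) -> 15
  event 5 (t=29: SET foo = -9): foo 15 -> -9
  event 6 (t=35: SET foo = 33): foo -9 -> 33
  event 7 (t=43: INC foo by 15): foo 33 -> 48
Final: foo = 48

Answer: 48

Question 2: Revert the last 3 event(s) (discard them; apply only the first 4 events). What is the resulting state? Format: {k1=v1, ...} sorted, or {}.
Keep first 4 events (discard last 3):
  after event 1 (t=3: DEC baz by 7): {baz=-7}
  after event 2 (t=11: INC baz by 12): {baz=5}
  after event 3 (t=17: SET baz = -4): {baz=-4}
  after event 4 (t=21: INC foo by 15): {baz=-4, foo=15}

Answer: {baz=-4, foo=15}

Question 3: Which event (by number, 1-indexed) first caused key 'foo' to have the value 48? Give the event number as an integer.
Looking for first event where foo becomes 48:
  event 4: foo = 15
  event 5: foo = -9
  event 6: foo = 33
  event 7: foo 33 -> 48  <-- first match

Answer: 7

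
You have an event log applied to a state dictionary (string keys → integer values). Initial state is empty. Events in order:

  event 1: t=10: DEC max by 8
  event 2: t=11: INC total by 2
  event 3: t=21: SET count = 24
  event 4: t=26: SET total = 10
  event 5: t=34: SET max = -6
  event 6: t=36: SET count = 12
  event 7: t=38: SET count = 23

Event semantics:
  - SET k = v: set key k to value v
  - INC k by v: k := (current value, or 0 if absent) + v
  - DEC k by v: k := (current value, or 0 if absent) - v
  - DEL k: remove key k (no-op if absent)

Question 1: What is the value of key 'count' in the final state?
Track key 'count' through all 7 events:
  event 1 (t=10: DEC max by 8): count unchanged
  event 2 (t=11: INC total by 2): count unchanged
  event 3 (t=21: SET count = 24): count (absent) -> 24
  event 4 (t=26: SET total = 10): count unchanged
  event 5 (t=34: SET max = -6): count unchanged
  event 6 (t=36: SET count = 12): count 24 -> 12
  event 7 (t=38: SET count = 23): count 12 -> 23
Final: count = 23

Answer: 23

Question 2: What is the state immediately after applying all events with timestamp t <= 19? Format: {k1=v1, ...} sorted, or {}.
Apply events with t <= 19 (2 events):
  after event 1 (t=10: DEC max by 8): {max=-8}
  after event 2 (t=11: INC total by 2): {max=-8, total=2}

Answer: {max=-8, total=2}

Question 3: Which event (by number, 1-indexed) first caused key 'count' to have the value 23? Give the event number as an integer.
Looking for first event where count becomes 23:
  event 3: count = 24
  event 4: count = 24
  event 5: count = 24
  event 6: count = 12
  event 7: count 12 -> 23  <-- first match

Answer: 7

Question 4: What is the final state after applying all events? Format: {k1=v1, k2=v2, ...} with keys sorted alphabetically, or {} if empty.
Answer: {count=23, max=-6, total=10}

Derivation:
  after event 1 (t=10: DEC max by 8): {max=-8}
  after event 2 (t=11: INC total by 2): {max=-8, total=2}
  after event 3 (t=21: SET count = 24): {count=24, max=-8, total=2}
  after event 4 (t=26: SET total = 10): {count=24, max=-8, total=10}
  after event 5 (t=34: SET max = -6): {count=24, max=-6, total=10}
  after event 6 (t=36: SET count = 12): {count=12, max=-6, total=10}
  after event 7 (t=38: SET count = 23): {count=23, max=-6, total=10}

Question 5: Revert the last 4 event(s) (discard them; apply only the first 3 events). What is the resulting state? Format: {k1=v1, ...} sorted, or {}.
Answer: {count=24, max=-8, total=2}

Derivation:
Keep first 3 events (discard last 4):
  after event 1 (t=10: DEC max by 8): {max=-8}
  after event 2 (t=11: INC total by 2): {max=-8, total=2}
  after event 3 (t=21: SET count = 24): {count=24, max=-8, total=2}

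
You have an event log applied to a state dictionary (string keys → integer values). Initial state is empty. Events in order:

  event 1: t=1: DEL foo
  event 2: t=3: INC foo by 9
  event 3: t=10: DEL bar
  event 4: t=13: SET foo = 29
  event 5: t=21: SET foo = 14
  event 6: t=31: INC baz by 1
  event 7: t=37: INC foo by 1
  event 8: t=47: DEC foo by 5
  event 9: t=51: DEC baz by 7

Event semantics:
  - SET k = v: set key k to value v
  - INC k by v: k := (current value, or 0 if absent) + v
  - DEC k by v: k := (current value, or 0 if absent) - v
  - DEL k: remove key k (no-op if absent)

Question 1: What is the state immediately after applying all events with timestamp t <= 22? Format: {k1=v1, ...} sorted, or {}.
Apply events with t <= 22 (5 events):
  after event 1 (t=1: DEL foo): {}
  after event 2 (t=3: INC foo by 9): {foo=9}
  after event 3 (t=10: DEL bar): {foo=9}
  after event 4 (t=13: SET foo = 29): {foo=29}
  after event 5 (t=21: SET foo = 14): {foo=14}

Answer: {foo=14}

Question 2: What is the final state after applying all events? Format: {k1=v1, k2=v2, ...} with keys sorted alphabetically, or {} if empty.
Answer: {baz=-6, foo=10}

Derivation:
  after event 1 (t=1: DEL foo): {}
  after event 2 (t=3: INC foo by 9): {foo=9}
  after event 3 (t=10: DEL bar): {foo=9}
  after event 4 (t=13: SET foo = 29): {foo=29}
  after event 5 (t=21: SET foo = 14): {foo=14}
  after event 6 (t=31: INC baz by 1): {baz=1, foo=14}
  after event 7 (t=37: INC foo by 1): {baz=1, foo=15}
  after event 8 (t=47: DEC foo by 5): {baz=1, foo=10}
  after event 9 (t=51: DEC baz by 7): {baz=-6, foo=10}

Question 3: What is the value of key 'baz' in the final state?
Track key 'baz' through all 9 events:
  event 1 (t=1: DEL foo): baz unchanged
  event 2 (t=3: INC foo by 9): baz unchanged
  event 3 (t=10: DEL bar): baz unchanged
  event 4 (t=13: SET foo = 29): baz unchanged
  event 5 (t=21: SET foo = 14): baz unchanged
  event 6 (t=31: INC baz by 1): baz (absent) -> 1
  event 7 (t=37: INC foo by 1): baz unchanged
  event 8 (t=47: DEC foo by 5): baz unchanged
  event 9 (t=51: DEC baz by 7): baz 1 -> -6
Final: baz = -6

Answer: -6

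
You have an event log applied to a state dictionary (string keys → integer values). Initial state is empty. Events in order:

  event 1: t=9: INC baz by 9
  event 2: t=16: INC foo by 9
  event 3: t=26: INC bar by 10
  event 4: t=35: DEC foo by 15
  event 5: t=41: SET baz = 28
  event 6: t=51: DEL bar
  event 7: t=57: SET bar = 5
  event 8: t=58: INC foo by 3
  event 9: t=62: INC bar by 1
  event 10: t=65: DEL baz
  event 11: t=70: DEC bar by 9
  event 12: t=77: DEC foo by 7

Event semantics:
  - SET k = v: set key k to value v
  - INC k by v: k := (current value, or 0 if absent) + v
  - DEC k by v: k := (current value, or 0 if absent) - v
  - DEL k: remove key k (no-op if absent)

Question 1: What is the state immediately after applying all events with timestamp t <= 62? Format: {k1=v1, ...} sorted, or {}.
Apply events with t <= 62 (9 events):
  after event 1 (t=9: INC baz by 9): {baz=9}
  after event 2 (t=16: INC foo by 9): {baz=9, foo=9}
  after event 3 (t=26: INC bar by 10): {bar=10, baz=9, foo=9}
  after event 4 (t=35: DEC foo by 15): {bar=10, baz=9, foo=-6}
  after event 5 (t=41: SET baz = 28): {bar=10, baz=28, foo=-6}
  after event 6 (t=51: DEL bar): {baz=28, foo=-6}
  after event 7 (t=57: SET bar = 5): {bar=5, baz=28, foo=-6}
  after event 8 (t=58: INC foo by 3): {bar=5, baz=28, foo=-3}
  after event 9 (t=62: INC bar by 1): {bar=6, baz=28, foo=-3}

Answer: {bar=6, baz=28, foo=-3}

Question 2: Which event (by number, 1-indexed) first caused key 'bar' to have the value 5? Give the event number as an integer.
Answer: 7

Derivation:
Looking for first event where bar becomes 5:
  event 3: bar = 10
  event 4: bar = 10
  event 5: bar = 10
  event 6: bar = (absent)
  event 7: bar (absent) -> 5  <-- first match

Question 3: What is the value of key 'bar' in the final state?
Answer: -3

Derivation:
Track key 'bar' through all 12 events:
  event 1 (t=9: INC baz by 9): bar unchanged
  event 2 (t=16: INC foo by 9): bar unchanged
  event 3 (t=26: INC bar by 10): bar (absent) -> 10
  event 4 (t=35: DEC foo by 15): bar unchanged
  event 5 (t=41: SET baz = 28): bar unchanged
  event 6 (t=51: DEL bar): bar 10 -> (absent)
  event 7 (t=57: SET bar = 5): bar (absent) -> 5
  event 8 (t=58: INC foo by 3): bar unchanged
  event 9 (t=62: INC bar by 1): bar 5 -> 6
  event 10 (t=65: DEL baz): bar unchanged
  event 11 (t=70: DEC bar by 9): bar 6 -> -3
  event 12 (t=77: DEC foo by 7): bar unchanged
Final: bar = -3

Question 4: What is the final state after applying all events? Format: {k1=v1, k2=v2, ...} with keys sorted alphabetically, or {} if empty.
Answer: {bar=-3, foo=-10}

Derivation:
  after event 1 (t=9: INC baz by 9): {baz=9}
  after event 2 (t=16: INC foo by 9): {baz=9, foo=9}
  after event 3 (t=26: INC bar by 10): {bar=10, baz=9, foo=9}
  after event 4 (t=35: DEC foo by 15): {bar=10, baz=9, foo=-6}
  after event 5 (t=41: SET baz = 28): {bar=10, baz=28, foo=-6}
  after event 6 (t=51: DEL bar): {baz=28, foo=-6}
  after event 7 (t=57: SET bar = 5): {bar=5, baz=28, foo=-6}
  after event 8 (t=58: INC foo by 3): {bar=5, baz=28, foo=-3}
  after event 9 (t=62: INC bar by 1): {bar=6, baz=28, foo=-3}
  after event 10 (t=65: DEL baz): {bar=6, foo=-3}
  after event 11 (t=70: DEC bar by 9): {bar=-3, foo=-3}
  after event 12 (t=77: DEC foo by 7): {bar=-3, foo=-10}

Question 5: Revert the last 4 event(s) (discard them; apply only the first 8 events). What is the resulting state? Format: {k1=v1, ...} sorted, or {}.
Answer: {bar=5, baz=28, foo=-3}

Derivation:
Keep first 8 events (discard last 4):
  after event 1 (t=9: INC baz by 9): {baz=9}
  after event 2 (t=16: INC foo by 9): {baz=9, foo=9}
  after event 3 (t=26: INC bar by 10): {bar=10, baz=9, foo=9}
  after event 4 (t=35: DEC foo by 15): {bar=10, baz=9, foo=-6}
  after event 5 (t=41: SET baz = 28): {bar=10, baz=28, foo=-6}
  after event 6 (t=51: DEL bar): {baz=28, foo=-6}
  after event 7 (t=57: SET bar = 5): {bar=5, baz=28, foo=-6}
  after event 8 (t=58: INC foo by 3): {bar=5, baz=28, foo=-3}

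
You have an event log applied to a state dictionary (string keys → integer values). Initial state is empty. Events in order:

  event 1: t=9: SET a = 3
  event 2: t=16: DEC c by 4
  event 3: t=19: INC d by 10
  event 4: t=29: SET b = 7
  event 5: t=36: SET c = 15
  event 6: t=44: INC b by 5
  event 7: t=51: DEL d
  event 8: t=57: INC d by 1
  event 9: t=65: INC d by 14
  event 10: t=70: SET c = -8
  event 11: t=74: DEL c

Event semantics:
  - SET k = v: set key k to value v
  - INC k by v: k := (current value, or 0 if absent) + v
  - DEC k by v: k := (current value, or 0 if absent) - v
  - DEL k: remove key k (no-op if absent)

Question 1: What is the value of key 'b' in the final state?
Answer: 12

Derivation:
Track key 'b' through all 11 events:
  event 1 (t=9: SET a = 3): b unchanged
  event 2 (t=16: DEC c by 4): b unchanged
  event 3 (t=19: INC d by 10): b unchanged
  event 4 (t=29: SET b = 7): b (absent) -> 7
  event 5 (t=36: SET c = 15): b unchanged
  event 6 (t=44: INC b by 5): b 7 -> 12
  event 7 (t=51: DEL d): b unchanged
  event 8 (t=57: INC d by 1): b unchanged
  event 9 (t=65: INC d by 14): b unchanged
  event 10 (t=70: SET c = -8): b unchanged
  event 11 (t=74: DEL c): b unchanged
Final: b = 12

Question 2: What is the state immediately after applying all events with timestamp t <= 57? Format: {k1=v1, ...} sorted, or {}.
Apply events with t <= 57 (8 events):
  after event 1 (t=9: SET a = 3): {a=3}
  after event 2 (t=16: DEC c by 4): {a=3, c=-4}
  after event 3 (t=19: INC d by 10): {a=3, c=-4, d=10}
  after event 4 (t=29: SET b = 7): {a=3, b=7, c=-4, d=10}
  after event 5 (t=36: SET c = 15): {a=3, b=7, c=15, d=10}
  after event 6 (t=44: INC b by 5): {a=3, b=12, c=15, d=10}
  after event 7 (t=51: DEL d): {a=3, b=12, c=15}
  after event 8 (t=57: INC d by 1): {a=3, b=12, c=15, d=1}

Answer: {a=3, b=12, c=15, d=1}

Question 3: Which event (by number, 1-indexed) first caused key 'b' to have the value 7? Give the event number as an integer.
Looking for first event where b becomes 7:
  event 4: b (absent) -> 7  <-- first match

Answer: 4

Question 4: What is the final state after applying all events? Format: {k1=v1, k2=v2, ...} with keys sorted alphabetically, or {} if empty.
Answer: {a=3, b=12, d=15}

Derivation:
  after event 1 (t=9: SET a = 3): {a=3}
  after event 2 (t=16: DEC c by 4): {a=3, c=-4}
  after event 3 (t=19: INC d by 10): {a=3, c=-4, d=10}
  after event 4 (t=29: SET b = 7): {a=3, b=7, c=-4, d=10}
  after event 5 (t=36: SET c = 15): {a=3, b=7, c=15, d=10}
  after event 6 (t=44: INC b by 5): {a=3, b=12, c=15, d=10}
  after event 7 (t=51: DEL d): {a=3, b=12, c=15}
  after event 8 (t=57: INC d by 1): {a=3, b=12, c=15, d=1}
  after event 9 (t=65: INC d by 14): {a=3, b=12, c=15, d=15}
  after event 10 (t=70: SET c = -8): {a=3, b=12, c=-8, d=15}
  after event 11 (t=74: DEL c): {a=3, b=12, d=15}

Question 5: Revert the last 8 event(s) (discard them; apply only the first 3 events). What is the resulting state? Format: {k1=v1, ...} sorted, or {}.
Answer: {a=3, c=-4, d=10}

Derivation:
Keep first 3 events (discard last 8):
  after event 1 (t=9: SET a = 3): {a=3}
  after event 2 (t=16: DEC c by 4): {a=3, c=-4}
  after event 3 (t=19: INC d by 10): {a=3, c=-4, d=10}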